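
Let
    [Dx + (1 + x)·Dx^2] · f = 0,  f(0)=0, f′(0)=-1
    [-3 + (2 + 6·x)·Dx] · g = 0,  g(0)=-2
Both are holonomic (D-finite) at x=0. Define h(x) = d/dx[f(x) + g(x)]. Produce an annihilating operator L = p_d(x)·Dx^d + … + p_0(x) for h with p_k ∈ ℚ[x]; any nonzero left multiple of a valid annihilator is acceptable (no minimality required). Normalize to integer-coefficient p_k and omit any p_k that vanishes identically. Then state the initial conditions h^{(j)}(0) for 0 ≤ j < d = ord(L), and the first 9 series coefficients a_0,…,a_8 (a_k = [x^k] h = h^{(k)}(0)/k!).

f: a_k = 0, -1, 1/2, -1/3, 1/4, -1/5, 1/6, -1/7, 1/8, …
g: a_k = -2, -3, 9/4, -27/8, 405/64, -1701/128, 15309/512, -72171/1024, 2814669/16384, …
Weyl lclm of L_f,L_g ⇒ L₀ (ord ≤ 3).
h=h₀': d/dx-closure on L₀ ⇒ L.
L = (-15 + 9·x) + (-19 - 6·x + 45·x^2)·Dx + (-2 - 2·x + 18·x^2 + 18·x^3)·Dx^2  (order 2).
h: a_k = -4, 11/2, -89/8, 421/16, -8633/128, 46183/256, -506221/1024, 2816717/2048, -126692873/32768, …
ICs: h(0) = -4, h′(0) = 11/2.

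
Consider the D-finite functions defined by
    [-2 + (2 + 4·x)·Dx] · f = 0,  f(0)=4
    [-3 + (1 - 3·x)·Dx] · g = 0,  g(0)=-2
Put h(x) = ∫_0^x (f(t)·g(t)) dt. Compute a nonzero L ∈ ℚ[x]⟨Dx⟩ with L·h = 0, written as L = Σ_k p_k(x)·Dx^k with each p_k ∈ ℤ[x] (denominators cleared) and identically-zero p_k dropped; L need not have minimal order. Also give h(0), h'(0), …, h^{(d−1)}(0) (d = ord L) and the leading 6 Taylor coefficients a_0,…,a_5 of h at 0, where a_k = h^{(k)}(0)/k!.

L = (4 + 3·x)·Dx + (-1 + x + 6·x^2)·Dx^2  (order 2).
h: a_k = 0, -8, -16, -92/3, -70, -167, …
ICs: h(0) = 0, h′(0) = -8.

f: a_k = 4, 4, -2, 2, -5/2, 7/2, …
g: a_k = -2, -6, -18, -54, -162, -486, …
Sym-product of L_f,L_g gives L₀ (≤ ord 1).
Integrate: L := L₀·Dx.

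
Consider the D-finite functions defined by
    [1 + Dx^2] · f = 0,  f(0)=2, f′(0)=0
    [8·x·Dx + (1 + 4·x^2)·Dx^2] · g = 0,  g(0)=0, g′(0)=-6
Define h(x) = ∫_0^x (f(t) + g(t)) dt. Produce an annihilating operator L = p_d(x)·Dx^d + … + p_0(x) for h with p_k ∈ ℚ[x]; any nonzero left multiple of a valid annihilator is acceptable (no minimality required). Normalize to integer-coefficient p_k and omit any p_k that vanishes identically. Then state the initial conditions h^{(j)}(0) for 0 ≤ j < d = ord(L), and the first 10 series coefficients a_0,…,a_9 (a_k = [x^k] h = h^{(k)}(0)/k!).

f: a_k = 2, 0, -1, 0, 1/12, 0, -1/360, 0, 1/20160, 0, …
g: a_k = 0, -6, 0, 8, 0, -96/5, 0, 384/7, 0, -512/3, …
f+g: L₀ = lclm(L_f,L_g), ord ≤ 2+2.
∫: right-multiply L₀ by Dx.
L = (-376·x + 1600·x^3 + 128·x^5)·Dx^2 + (-7 + 76·x^2 + 432·x^4 + 64·x^6)·Dx^3 + (-376·x + 1600·x^3 + 128·x^5)·Dx^4 + (-7 + 76·x^2 + 432·x^4 + 64·x^6)·Dx^5  (order 5).
h: a_k = 0, 2, -3, -1/3, 2, 1/60, -16/5, -1/2520, 48/7, 1/181440, …
ICs: h(0) = 0, h′(0) = 2, h′′(0) = -6, h′′′(0) = -2, h′′′′(0) = 48.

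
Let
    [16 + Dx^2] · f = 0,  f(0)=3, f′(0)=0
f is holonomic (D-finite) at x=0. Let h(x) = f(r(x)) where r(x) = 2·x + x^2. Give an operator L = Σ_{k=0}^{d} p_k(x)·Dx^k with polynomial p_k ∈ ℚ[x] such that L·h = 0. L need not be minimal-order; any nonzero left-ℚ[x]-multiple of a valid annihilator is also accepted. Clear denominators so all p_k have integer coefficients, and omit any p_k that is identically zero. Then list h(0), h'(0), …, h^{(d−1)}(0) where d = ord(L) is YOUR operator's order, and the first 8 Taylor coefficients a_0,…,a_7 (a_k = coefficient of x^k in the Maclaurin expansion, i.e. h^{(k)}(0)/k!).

L = (64 + 192·x + 192·x^2 + 64·x^3) - Dx + (1 + x)·Dx^2  (order 2).
h: a_k = 3, 0, -96, -96, 488, 1024, -4864/15, -15104/5, …
ICs: h(0) = 3, h′(0) = 0.

f: a_k = 3, 0, -24, 0, 32, 0, -256/15, 0, …
Change of var in L_f (x↦r) gives L₀.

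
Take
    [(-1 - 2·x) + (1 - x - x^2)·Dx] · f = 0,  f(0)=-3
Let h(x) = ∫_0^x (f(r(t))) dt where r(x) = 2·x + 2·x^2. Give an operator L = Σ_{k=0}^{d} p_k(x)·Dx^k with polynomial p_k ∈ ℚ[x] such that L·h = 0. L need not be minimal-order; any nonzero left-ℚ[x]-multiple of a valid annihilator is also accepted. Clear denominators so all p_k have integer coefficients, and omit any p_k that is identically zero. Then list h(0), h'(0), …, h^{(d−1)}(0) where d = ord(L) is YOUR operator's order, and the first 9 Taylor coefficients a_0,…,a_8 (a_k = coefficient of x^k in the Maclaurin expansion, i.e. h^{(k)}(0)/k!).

L = (2 + 12·x + 24·x^2 + 16·x^3)·Dx + (-1 + 2·x + 6·x^2 + 8·x^3 + 4·x^4)·Dx^2  (order 2).
h: a_k = 0, -3, -3, -10, -30, -96, -324, -7848/7, -3960, …
ICs: h(0) = 0, h′(0) = -3.

f: a_k = -3, -3, -6, -9, -15, -24, -39, -63, -102, …
Change of var in L_f (x↦r) gives L₀.
Integrate: L := L₀·Dx.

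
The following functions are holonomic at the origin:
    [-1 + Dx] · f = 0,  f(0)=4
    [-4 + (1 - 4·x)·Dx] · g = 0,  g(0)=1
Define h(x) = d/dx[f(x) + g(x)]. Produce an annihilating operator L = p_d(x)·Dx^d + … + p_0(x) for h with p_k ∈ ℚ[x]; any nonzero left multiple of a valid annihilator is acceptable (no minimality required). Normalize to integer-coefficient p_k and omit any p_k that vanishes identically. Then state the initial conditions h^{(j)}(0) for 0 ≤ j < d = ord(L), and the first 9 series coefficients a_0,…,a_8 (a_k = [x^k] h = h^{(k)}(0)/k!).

L = (88 + 32·x) + (-95 - 8·x + 16·x^2)·Dx + (7 - 24·x - 16·x^2)·Dx^2  (order 2).
h: a_k = 8, 36, 194, 3074/3, 30721/6, 737281/30, 20643841/180, 660602881/1260, 23781703681/10080, …
ICs: h(0) = 8, h′(0) = 36.

f: a_k = 4, 4, 2, 2/3, 1/6, 1/30, 1/180, 1/1260, 1/10080, …
g: a_k = 1, 4, 16, 64, 256, 1024, 4096, 16384, 65536, …
L₀ := lclm(L_f,L_g); ord L₀ ≤ 1+1.
h=h₀': d/dx-closure on L₀ ⇒ L.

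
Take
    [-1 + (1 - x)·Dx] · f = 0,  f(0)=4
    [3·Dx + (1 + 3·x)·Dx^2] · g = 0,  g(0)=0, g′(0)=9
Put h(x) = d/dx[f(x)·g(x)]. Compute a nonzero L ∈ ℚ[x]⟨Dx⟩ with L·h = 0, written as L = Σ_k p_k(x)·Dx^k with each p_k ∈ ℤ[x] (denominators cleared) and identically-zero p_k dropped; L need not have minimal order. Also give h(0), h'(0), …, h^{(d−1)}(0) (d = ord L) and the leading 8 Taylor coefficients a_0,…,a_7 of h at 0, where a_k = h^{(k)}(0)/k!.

f: a_k = 4, 4, 4, 4, 4, 4, 4, 4, …
g: a_k = 0, 9, -27/2, 27, -243/4, 729/5, -729/2, 6561/7, …
Product ⇒ symmetric product L₀, ord ≤ 2.
Derive L from L₀ (diff closure).
L = 12 + (-3 + 15·x)·Dx + (-1 - 2·x + 3·x^2)·Dx^2  (order 2).
h: a_k = 36, -36, 270, -612, 2151, -30834/5, 95247/5, -1993644/35, …
ICs: h(0) = 36, h′(0) = -36.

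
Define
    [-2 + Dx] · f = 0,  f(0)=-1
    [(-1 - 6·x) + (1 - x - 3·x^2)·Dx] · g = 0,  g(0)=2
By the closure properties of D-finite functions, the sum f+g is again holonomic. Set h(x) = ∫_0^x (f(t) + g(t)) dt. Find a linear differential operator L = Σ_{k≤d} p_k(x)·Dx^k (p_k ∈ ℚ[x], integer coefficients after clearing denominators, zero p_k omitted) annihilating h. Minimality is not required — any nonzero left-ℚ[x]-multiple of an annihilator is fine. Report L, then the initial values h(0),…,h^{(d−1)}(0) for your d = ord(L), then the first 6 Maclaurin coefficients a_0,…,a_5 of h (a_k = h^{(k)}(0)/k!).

f: a_k = -1, -2, -2, -4/3, -2/3, -4/15, …
g: a_k = 2, 2, 8, 14, 38, 80, …
f+g: L₀ = lclm(L_f,L_g), ord ≤ 1+1.
h=∫h₀ ⇒ L = L₀·Dx.
L = (12 + 16·x + 144·x^2 + 72·x^3)·Dx + (-4 - 26·x - 74·x^2 + 24·x^3 + 36·x^4)·Dx^2 + (-1 + 9·x + x^2 - 30·x^3 - 18·x^4)·Dx^3  (order 3).
h: a_k = 0, 1, 0, 2, 19/6, 112/15, …
ICs: h(0) = 0, h′(0) = 1, h′′(0) = 0.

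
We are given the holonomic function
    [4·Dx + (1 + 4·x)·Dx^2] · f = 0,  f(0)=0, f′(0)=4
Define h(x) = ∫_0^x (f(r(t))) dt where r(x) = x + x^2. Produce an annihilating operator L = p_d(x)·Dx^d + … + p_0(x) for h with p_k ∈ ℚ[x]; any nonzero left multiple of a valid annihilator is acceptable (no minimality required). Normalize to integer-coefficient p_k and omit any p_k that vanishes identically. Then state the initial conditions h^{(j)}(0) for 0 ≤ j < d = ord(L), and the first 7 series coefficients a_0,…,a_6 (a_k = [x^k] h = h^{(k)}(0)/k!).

L = 2·Dx^2 + (1 + 2·x)·Dx^3  (order 3).
h: a_k = 0, 0, 2, -4/3, 4/3, -8/5, 32/15, …
ICs: h(0) = 0, h′(0) = 0, h′′(0) = 4.

f: a_k = 0, 4, -8, 64/3, -64, 1024/5, -2048/3, …
L₀ from L_f via x↦r, Dx↦r'^{-1}Dx.
h=∫h₀ ⇒ L = L₀·Dx.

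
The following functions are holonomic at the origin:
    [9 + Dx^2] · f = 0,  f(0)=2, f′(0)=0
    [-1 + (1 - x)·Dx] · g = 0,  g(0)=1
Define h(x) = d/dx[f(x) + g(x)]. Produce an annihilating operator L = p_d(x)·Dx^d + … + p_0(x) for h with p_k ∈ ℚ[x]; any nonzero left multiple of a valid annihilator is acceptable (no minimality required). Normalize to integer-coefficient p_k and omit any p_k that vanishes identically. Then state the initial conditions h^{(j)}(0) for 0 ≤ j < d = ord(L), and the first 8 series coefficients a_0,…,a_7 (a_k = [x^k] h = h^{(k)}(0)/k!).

L = (126 - 108·x + 54·x^2) + (-45 + 99·x - 81·x^2 + 27·x^3)·Dx + (14 - 12·x + 6·x^2)·Dx^2 + (-5 + 11·x - 9·x^2 + 3·x^3)·Dx^3  (order 3).
h: a_k = 1, -16, 3, 31, 5, -123/20, 7, 2969/280, …
ICs: h(0) = 1, h′(0) = -16, h′′(0) = 6.

f: a_k = 2, 0, -9, 0, 27/4, 0, -81/40, 0, …
g: a_k = 1, 1, 1, 1, 1, 1, 1, 1, …
Weyl lclm of L_f,L_g ⇒ L₀ (ord ≤ 3).
h₀' ⇒ L via d/dx closure of L₀.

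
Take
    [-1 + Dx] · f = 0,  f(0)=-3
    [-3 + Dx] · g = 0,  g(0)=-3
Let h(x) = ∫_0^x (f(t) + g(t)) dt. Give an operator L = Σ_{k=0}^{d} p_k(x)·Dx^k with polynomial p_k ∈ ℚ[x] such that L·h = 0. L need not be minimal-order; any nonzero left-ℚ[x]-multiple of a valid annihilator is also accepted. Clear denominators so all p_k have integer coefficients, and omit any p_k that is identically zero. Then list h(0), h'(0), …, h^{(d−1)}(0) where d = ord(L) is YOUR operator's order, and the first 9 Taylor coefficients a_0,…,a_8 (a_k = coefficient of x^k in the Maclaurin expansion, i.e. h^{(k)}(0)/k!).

f: a_k = -3, -3, -3/2, -1/2, -1/8, -1/40, -1/240, -1/1680, -1/13440, …
g: a_k = -3, -9, -27/2, -27/2, -81/8, -243/40, -243/80, -729/560, -2187/4480, …
h₀=f+g: left-lcm gives L₀, ord ≤ 2.
h=∫h₀ ⇒ L = L₀·Dx.
L = 3·Dx - 4·Dx^2 + Dx^3  (order 3).
h: a_k = 0, -6, -6, -5, -7/2, -41/20, -61/60, -73/168, -547/3360, …
ICs: h(0) = 0, h′(0) = -6, h′′(0) = -12.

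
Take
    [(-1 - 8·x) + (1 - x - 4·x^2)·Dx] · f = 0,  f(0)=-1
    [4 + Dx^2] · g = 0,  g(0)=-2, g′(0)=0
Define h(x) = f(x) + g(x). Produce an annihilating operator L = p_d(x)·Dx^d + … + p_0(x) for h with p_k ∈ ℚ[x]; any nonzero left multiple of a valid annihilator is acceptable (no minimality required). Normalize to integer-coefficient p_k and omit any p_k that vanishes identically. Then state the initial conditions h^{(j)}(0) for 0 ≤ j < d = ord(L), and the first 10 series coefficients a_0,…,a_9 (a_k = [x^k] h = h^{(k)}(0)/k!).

f: a_k = -1, -1, -5, -9, -29, -65, -181, -441, -1165, -2929, …
g: a_k = -2, 0, 4, 0, -4/3, 0, 8/45, 0, -4/315, 0, …
L₀ := lclm(L_f,L_g); ord L₀ ≤ 1+2.
L = (116 + 1008·x + 968·x^2 + 2688·x^3 + 640·x^4 + 1024·x^5) + (-28 - 4·x + 8·x^2 + 200·x^3 + 480·x^4 + 384·x^5 + 512·x^6)·Dx + (29 + 252·x + 242·x^2 + 672·x^3 + 160·x^4 + 256·x^5)·Dx^2 + (-7 - x + 2·x^2 + 50·x^3 + 120·x^4 + 96·x^5 + 128·x^6)·Dx^3  (order 3).
h: a_k = -3, -1, -1, -9, -91/3, -65, -8137/45, -441, -366979/315, -2929, …
ICs: h(0) = -3, h′(0) = -1, h′′(0) = -2.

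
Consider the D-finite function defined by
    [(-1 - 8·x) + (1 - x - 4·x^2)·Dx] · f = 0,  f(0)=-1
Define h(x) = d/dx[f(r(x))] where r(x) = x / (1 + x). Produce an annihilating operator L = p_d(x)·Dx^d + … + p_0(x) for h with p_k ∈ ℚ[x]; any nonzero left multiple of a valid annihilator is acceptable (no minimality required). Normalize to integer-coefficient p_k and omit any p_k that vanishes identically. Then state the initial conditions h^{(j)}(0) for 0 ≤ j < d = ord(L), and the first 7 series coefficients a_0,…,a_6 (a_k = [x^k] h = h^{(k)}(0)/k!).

f: a_k = -1, -1, -5, -9, -29, -65, -181, …
Substitute x→r, Dx→(1/r')Dx; clear ⇒ L₀.
h₀' ⇒ L via d/dx closure of L₀.
L = (8 + 24·x + 120·x^2 + 72·x^3) + (-1 - 11·x - 15·x^2 + 31·x^3 + 36·x^4)·Dx  (order 1).
h: a_k = -1, -8, 0, -64, 80, -480, 1008, …
ICs: h(0) = -1.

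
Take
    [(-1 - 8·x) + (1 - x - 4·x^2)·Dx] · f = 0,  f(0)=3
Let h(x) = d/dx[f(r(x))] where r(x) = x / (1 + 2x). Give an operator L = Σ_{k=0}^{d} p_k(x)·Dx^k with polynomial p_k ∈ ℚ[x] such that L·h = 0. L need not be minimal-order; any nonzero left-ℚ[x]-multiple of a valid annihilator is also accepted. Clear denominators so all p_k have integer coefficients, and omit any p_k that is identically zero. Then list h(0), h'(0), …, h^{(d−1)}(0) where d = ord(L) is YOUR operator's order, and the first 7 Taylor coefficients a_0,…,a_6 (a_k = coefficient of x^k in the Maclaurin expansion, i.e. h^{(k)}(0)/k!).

f: a_k = 3, 3, 15, 27, 87, 195, 543, …
L₀ from L_f via x↦r, Dx↦r'^{-1}Dx.
h₀' ⇒ L via d/dx closure of L₀.
L = (6 + 12·x + 72·x^2 + 80·x^3) + (-1 - 15·x - 54·x^2 - 36·x^3 + 40·x^4)·Dx  (order 1).
h: a_k = 3, 18, -63, 324, -1425, 6102, -25347, …
ICs: h(0) = 3.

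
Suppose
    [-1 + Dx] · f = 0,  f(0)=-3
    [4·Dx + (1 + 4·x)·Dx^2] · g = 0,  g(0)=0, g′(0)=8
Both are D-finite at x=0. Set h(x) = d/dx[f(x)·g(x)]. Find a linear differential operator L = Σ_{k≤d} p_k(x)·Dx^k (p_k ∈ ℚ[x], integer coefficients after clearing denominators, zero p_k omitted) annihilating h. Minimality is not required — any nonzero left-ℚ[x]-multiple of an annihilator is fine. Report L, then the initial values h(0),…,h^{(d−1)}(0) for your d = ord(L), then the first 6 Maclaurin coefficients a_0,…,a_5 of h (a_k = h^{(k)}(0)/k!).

L = (25 - 24·x + 16·x^2) + (-22 + 32·x - 32·x^2)·Dx + (-3 - 8·x + 16·x^2)·Dx^2  (order 2).
h: a_k = -24, 48, -276, 1104, -4509, 18238, …
ICs: h(0) = -24, h′(0) = 48.

f: a_k = -3, -3, -3/2, -1/2, -1/8, -1/40, …
g: a_k = 0, 8, -16, 128/3, -128, 2048/5, …
h₀=f·g: eliminate ⇒ L₀, order ≤ 1·2.
Differentiate: ansatz ord ≤ ord L₀ ⇒ L.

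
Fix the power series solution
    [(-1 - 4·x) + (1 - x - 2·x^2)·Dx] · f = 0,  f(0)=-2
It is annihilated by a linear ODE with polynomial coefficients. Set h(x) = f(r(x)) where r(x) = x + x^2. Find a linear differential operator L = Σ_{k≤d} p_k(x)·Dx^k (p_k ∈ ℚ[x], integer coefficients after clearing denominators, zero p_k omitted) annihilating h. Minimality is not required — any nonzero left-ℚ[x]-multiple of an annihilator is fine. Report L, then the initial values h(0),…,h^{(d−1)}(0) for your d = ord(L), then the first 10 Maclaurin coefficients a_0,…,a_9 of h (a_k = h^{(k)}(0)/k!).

L = (1 + 6·x + 12·x^2 + 8·x^3) + (-1 + x + 3·x^2 + 4·x^3 + 2·x^4)·Dx  (order 1).
h: a_k = -2, -2, -8, -22, -58, -160, -438, -1194, -3264, -8918, …
ICs: h(0) = -2.

f: a_k = -2, -2, -6, -10, -22, -42, -86, -170, -342, -682, …
Change of var in L_f (x↦r) gives L₀.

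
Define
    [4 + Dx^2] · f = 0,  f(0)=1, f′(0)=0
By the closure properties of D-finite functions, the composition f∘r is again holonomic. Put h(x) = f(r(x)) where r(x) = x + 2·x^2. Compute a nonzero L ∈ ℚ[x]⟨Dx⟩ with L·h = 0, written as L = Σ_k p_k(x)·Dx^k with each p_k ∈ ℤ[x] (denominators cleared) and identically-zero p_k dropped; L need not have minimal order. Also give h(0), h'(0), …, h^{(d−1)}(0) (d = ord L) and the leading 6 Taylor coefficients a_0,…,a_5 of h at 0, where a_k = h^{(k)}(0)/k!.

f: a_k = 1, 0, -2, 0, 2/3, 0, …
L₀ from L_f via x↦r, Dx↦r'^{-1}Dx.
L = (4 + 48·x + 192·x^2 + 256·x^3) - 4·Dx + (1 + 4·x)·Dx^2  (order 2).
h: a_k = 1, 0, -2, -8, -22/3, 16/3, …
ICs: h(0) = 1, h′(0) = 0.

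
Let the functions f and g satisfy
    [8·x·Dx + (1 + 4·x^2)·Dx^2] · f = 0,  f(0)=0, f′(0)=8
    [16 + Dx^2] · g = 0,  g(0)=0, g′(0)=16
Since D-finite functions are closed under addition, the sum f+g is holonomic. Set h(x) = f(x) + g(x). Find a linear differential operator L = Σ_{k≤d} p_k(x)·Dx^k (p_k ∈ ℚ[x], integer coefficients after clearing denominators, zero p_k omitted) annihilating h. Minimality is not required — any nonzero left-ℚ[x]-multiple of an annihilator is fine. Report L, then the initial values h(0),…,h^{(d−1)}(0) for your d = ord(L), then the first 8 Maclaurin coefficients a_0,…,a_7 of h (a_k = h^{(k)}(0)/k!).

L = (-512·x + 5120·x^3 + 4096·x^5)·Dx + (16 + 512·x^2 + 2304·x^4 + 2048·x^6)·Dx^2 + (-32·x + 320·x^3 + 256·x^5)·Dx^3 + (1 + 32·x^2 + 144·x^4 + 128·x^6)·Dx^4  (order 4).
h: a_k = 0, 24, 0, -160/3, 0, 896/15, 0, -27136/315, …
ICs: h(0) = 0, h′(0) = 24, h′′(0) = 0, h′′′(0) = -320.

f: a_k = 0, 8, 0, -32/3, 0, 128/5, 0, -512/7, …
g: a_k = 0, 16, 0, -128/3, 0, 512/15, 0, -4096/315, …
Weyl lclm of L_f,L_g ⇒ L₀ (ord ≤ 4).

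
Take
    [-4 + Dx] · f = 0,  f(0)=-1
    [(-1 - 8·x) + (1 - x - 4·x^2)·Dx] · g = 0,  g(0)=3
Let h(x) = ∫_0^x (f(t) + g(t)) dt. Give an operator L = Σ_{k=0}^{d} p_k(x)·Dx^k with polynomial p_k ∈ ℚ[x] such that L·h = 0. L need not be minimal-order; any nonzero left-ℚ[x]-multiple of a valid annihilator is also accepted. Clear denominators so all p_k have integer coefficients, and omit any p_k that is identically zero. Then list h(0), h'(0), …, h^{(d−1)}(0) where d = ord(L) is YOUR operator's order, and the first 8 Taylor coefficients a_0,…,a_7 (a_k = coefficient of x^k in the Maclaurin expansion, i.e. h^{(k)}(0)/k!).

f: a_k = -1, -4, -8, -32/3, -32/3, -128/15, -256/45, -1024/315, …
g: a_k = 3, 3, 15, 27, 87, 195, 543, 1323, …
f+g: L₀ = lclm(L_f,L_g), ord ≤ 1+1.
h=∫h₀ ⇒ L = L₀·Dx.
L = (24 - 16·x + 576·x^2 + 512·x^3)·Dx + (6 - 56·x - 208·x^2 + 128·x^3 + 256·x^4)·Dx^2 + (-3 + 15·x + 16·x^2 - 64·x^3 - 64·x^4)·Dx^3  (order 3).
h: a_k = 0, 2, -1/2, 7/3, 49/12, 229/15, 2797/90, 24179/315, …
ICs: h(0) = 0, h′(0) = 2, h′′(0) = -1.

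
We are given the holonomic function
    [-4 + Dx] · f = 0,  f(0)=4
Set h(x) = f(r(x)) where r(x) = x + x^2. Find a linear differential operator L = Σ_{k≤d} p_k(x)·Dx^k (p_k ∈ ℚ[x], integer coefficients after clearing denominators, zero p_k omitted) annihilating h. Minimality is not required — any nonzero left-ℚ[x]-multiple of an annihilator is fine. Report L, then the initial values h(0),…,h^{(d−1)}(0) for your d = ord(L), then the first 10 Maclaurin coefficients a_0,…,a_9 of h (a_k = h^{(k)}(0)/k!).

L = (-4 - 8·x) + Dx  (order 1).
h: a_k = 4, 16, 48, 320/3, 608/3, 1664/5, 22144/45, 208384/315, 5760/7, 2703872/2835, …
ICs: h(0) = 4.

f: a_k = 4, 16, 32, 128/3, 128/3, 512/15, 1024/45, 4096/315, 2048/315, 8192/2835, …
f∘r: x↦r, Dx↦Dx/r' in L_f ⇒ L₀.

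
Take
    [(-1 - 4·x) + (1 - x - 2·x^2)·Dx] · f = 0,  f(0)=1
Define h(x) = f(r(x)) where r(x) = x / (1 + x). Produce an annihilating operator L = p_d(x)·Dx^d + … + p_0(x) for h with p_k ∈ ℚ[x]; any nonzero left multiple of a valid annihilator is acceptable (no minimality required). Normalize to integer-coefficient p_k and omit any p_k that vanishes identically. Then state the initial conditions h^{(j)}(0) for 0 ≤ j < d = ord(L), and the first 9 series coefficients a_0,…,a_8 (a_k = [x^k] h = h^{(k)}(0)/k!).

L = (1 + 5·x) + (-1 - 2·x + x^2 + 2·x^3)·Dx  (order 1).
h: a_k = 1, 1, 2, 0, 4, -4, 12, -20, 44, …
ICs: h(0) = 1.

f: a_k = 1, 1, 3, 5, 11, 21, 43, 85, 171, …
L₀ from L_f via x↦r, Dx↦r'^{-1}Dx.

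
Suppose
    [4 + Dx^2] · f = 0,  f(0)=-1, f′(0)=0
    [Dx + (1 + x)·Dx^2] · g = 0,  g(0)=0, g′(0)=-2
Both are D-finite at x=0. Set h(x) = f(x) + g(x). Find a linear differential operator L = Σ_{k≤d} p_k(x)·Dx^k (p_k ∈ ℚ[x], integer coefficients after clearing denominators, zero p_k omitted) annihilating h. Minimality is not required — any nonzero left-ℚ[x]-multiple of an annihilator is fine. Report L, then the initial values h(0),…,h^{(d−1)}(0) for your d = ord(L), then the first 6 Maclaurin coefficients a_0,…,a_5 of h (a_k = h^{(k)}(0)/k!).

f: a_k = -1, 0, 2, 0, -2/3, 0, …
g: a_k = 0, -2, 1, -2/3, 1/2, -2/5, …
L₀ := lclm(L_f,L_g); ord L₀ ≤ 2+2.
L = (20 + 16·x + 8·x^2)·Dx + (12 + 28·x + 24·x^2 + 8·x^3)·Dx^2 + (5 + 4·x + 2·x^2)·Dx^3 + (3 + 7·x + 6·x^2 + 2·x^3)·Dx^4  (order 4).
h: a_k = -1, -2, 3, -2/3, -1/6, -2/5, …
ICs: h(0) = -1, h′(0) = -2, h′′(0) = 6, h′′′(0) = -4.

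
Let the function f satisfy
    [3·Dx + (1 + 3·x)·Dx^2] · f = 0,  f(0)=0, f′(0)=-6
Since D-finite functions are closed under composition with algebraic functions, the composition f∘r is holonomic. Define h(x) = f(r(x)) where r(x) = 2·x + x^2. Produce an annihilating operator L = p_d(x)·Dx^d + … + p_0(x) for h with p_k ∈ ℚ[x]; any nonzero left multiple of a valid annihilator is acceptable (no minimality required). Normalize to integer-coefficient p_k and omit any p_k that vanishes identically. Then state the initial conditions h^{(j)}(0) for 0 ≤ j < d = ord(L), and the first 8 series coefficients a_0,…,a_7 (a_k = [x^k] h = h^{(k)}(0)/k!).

f: a_k = 0, -6, 9, -18, 81/2, -486/5, 243, -4374/7, …
Change of var in L_f (x↦r) gives L₀.
L = (5 + 6·x + 3·x^2)·Dx + (1 + 7·x + 9·x^2 + 3·x^3)·Dx^2  (order 2).
h: a_k = 0, -12, 30, -108, 441, -9612/5, 8730, -285444/7, …
ICs: h(0) = 0, h′(0) = -12.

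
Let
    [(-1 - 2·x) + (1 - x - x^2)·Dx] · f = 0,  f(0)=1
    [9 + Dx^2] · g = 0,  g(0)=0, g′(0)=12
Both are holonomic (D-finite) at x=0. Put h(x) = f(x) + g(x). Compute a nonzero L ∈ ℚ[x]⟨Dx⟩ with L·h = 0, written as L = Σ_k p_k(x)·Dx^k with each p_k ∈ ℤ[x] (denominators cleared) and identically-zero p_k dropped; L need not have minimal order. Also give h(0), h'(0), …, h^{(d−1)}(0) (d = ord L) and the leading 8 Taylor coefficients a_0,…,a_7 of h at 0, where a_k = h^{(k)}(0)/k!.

L = (243 + 432·x - 81·x^2 + 216·x^3 + 405·x^4 + 162·x^5) + (-117 + 225·x + 36·x^2 - 297·x^3 + 54·x^4 + 243·x^5 + 81·x^6)·Dx + (27 + 48·x - 9·x^2 + 24·x^3 + 45·x^4 + 18·x^5)·Dx^2 + (-13 + 25·x + 4·x^2 - 33·x^3 + 6·x^4 + 27·x^5 + 9·x^6)·Dx^3  (order 3).
h: a_k = 1, 13, 2, -15, 5, 161/10, 13, 2697/140, …
ICs: h(0) = 1, h′(0) = 13, h′′(0) = 4.

f: a_k = 1, 1, 2, 3, 5, 8, 13, 21, …
g: a_k = 0, 12, 0, -18, 0, 81/10, 0, -243/140, …
L₀ := lclm(L_f,L_g); ord L₀ ≤ 1+2.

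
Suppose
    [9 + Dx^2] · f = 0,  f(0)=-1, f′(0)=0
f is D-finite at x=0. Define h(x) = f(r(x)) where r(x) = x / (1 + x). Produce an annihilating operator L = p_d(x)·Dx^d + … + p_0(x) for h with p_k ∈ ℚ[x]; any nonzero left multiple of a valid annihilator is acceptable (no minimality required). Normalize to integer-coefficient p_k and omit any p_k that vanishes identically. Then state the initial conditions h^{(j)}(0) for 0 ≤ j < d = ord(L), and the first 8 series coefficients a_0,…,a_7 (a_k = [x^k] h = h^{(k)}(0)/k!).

f: a_k = -1, 0, 9/2, 0, -27/8, 0, 81/80, 0, …
Change of var in L_f (x↦r) gives L₀.
L = 9 + (2 + 6·x + 6·x^2 + 2·x^3)·Dx + (1 + 4·x + 6·x^2 + 4·x^3 + x^4)·Dx^2  (order 2).
h: a_k = -1, 0, 9/2, -9, 81/8, -9/2, -819/80, 1377/40, …
ICs: h(0) = -1, h′(0) = 0.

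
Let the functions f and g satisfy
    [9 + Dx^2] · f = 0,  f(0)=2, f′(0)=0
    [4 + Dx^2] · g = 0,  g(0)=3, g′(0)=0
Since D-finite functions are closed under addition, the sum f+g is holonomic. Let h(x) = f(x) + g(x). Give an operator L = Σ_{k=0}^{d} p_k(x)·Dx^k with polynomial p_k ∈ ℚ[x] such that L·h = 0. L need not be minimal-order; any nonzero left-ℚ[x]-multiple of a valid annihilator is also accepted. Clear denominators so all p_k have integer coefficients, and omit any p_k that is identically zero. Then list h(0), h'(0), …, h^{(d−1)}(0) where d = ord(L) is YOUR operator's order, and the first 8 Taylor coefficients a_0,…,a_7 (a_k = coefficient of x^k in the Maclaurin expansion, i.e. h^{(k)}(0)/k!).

L = 36 + 13·Dx^2 + Dx^4  (order 4).
h: a_k = 5, 0, -15, 0, 35/4, 0, -55/24, 0, …
ICs: h(0) = 5, h′(0) = 0, h′′(0) = -30, h′′′(0) = 0.

f: a_k = 2, 0, -9, 0, 27/4, 0, -81/40, 0, …
g: a_k = 3, 0, -6, 0, 2, 0, -4/15, 0, …
f+g: L₀ = lclm(L_f,L_g), ord ≤ 2+2.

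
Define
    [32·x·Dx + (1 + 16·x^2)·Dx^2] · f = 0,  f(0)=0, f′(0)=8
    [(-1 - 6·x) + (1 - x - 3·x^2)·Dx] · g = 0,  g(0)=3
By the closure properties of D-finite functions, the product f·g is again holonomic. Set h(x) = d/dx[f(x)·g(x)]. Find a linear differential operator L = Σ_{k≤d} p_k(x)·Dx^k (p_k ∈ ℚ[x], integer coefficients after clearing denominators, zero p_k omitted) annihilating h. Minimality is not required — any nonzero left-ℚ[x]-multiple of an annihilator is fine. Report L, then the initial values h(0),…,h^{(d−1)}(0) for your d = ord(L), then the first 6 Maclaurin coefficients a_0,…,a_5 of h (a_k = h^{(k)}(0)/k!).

f: a_k = 0, 8, 0, -128/3, 0, 2048/5, …
g: a_k = 3, 3, 12, 21, 57, 120, …
h₀=f·g: eliminate ⇒ L₀, order ≤ 2·1.
Differentiate: ansatz ord ≤ ord L₀ ⇒ L.
L = (-74 + 8736·x^2 + 18432·x^3 + 82944·x^4) + (25 + 182·x - 48·x^2 + 96·x^3 + 18432·x^4 + 55296·x^5)·Dx + (-3 - 13·x - 167·x^2 - 16·x^3 - 1472·x^4 + 3072·x^5 + 6912·x^6)·Dx^2  (order 2).
h: a_k = 24, 48, -96, 160, 5864, 38784/5, …
ICs: h(0) = 24, h′(0) = 48.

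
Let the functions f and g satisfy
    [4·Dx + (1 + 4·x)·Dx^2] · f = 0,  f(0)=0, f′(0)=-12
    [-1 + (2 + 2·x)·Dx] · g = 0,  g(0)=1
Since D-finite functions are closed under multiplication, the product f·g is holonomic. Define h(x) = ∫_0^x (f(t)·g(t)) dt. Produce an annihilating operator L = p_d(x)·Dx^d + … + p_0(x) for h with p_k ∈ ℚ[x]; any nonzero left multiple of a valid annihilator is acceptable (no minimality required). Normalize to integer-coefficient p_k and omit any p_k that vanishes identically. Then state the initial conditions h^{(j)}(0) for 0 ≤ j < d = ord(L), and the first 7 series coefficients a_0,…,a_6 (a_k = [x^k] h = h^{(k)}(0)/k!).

f: a_k = 0, -12, 24, -64, 192, -3072/5, 2048, …
g: a_k = 1, 1/2, -1/8, 1/16, -5/128, 7/256, -21/1024, …
Product ⇒ symmetric product L₀, ord ≤ 2.
h=∫h₀ ⇒ L = L₀·Dx.
L = (-5 + 4·x)·Dx + (12 + 12·x)·Dx^2 + (4 + 24·x + 36·x^2 + 16·x^3)·Dx^3  (order 3).
h: a_k = 0, 0, -6, 6, -101/8, 125/4, -81349/960, …
ICs: h(0) = 0, h′(0) = 0, h′′(0) = -12.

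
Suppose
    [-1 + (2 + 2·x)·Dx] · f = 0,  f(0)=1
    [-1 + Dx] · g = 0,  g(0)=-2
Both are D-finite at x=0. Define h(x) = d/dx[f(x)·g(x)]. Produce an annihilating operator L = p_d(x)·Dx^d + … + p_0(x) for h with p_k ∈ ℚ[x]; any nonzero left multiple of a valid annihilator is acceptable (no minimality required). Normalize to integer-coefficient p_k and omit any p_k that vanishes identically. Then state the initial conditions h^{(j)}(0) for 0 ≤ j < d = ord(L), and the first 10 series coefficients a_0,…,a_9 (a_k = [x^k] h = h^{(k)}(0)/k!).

L = (7 + 12·x + 4·x^2) + (-6 - 10·x - 4·x^2)·Dx  (order 1).
h: a_k = -3, -7/2, -17/8, -11/16, -107/384, 89/3840, -1123/15360, 39551/645120, -88853/1474560, 3584467/61931520, …
ICs: h(0) = -3.

f: a_k = 1, 1/2, -1/8, 1/16, -5/128, 7/256, -21/1024, 33/2048, -429/32768, 715/65536, …
g: a_k = -2, -2, -1, -1/3, -1/12, -1/60, -1/360, -1/2520, -1/20160, -1/181440, …
Product ⇒ symmetric product L₀, ord ≤ 1.
h=h₀': d/dx-closure on L₀ ⇒ L.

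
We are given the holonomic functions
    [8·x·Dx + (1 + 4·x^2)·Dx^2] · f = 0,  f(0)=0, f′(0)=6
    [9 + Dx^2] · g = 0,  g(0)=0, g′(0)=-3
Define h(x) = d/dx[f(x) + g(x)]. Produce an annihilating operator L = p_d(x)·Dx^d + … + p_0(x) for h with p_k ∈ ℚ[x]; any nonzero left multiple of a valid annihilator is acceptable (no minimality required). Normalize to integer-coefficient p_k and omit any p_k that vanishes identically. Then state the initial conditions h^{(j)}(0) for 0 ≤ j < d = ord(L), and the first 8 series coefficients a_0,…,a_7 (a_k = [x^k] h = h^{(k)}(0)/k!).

f: a_k = 0, 6, 0, -8, 0, 96/5, 0, -384/7, …
g: a_k = 0, -3, 0, 9/2, 0, -81/40, 0, 243/560, …
h₀=f+g: left-lcm gives L₀, ord ≤ 4.
Differentiate: ansatz ord ≤ ord L₀ ⇒ L.
L = (-2808·x + 19008·x^3 + 10368·x^5) + (9 + 1548·x^2 + 7344·x^4 + 5184·x^6)·Dx + (-312·x + 2112·x^3 + 1152·x^5)·Dx^2 + (1 + 172·x^2 + 816·x^4 + 576·x^6)·Dx^3  (order 3).
h: a_k = 3, 0, -21/2, 0, 687/8, 0, -30477/80, 0, …
ICs: h(0) = 3, h′(0) = 0, h′′(0) = -21.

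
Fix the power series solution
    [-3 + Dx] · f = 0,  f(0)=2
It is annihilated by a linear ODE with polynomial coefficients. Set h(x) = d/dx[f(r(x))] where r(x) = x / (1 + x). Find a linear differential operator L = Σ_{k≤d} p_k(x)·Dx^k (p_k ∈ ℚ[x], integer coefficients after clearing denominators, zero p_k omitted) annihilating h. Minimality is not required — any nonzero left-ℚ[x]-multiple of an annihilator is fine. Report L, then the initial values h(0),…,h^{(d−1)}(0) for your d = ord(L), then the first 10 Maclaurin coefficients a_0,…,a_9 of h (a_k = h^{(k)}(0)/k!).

f: a_k = 2, 6, 9, 9, 27/4, 81/20, 81/40, 243/280, 729/2240, 243/2240, …
L₀ from L_f via x↦r, Dx↦r'^{-1}Dx.
Differentiate: ansatz ord ≤ ord L₀ ⇒ L.
L = (1 - 2·x) + (-1 - 2·x - x^2)·Dx  (order 1).
h: a_k = 6, 6, -9, 3, 21/4, -207/20, 411/40, -1623/280, -1917/2240, 16179/2240, …
ICs: h(0) = 6.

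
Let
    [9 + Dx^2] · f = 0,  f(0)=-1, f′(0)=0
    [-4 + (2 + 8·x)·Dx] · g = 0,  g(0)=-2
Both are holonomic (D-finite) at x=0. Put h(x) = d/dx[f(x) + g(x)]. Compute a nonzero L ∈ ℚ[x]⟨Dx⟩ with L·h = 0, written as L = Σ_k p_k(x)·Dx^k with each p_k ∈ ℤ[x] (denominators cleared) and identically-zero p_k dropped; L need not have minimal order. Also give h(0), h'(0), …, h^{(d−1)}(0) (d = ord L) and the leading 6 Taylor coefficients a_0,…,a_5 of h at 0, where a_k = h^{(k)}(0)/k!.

L = (-414 - 432·x - 864·x^2) + (-63 - 468·x - 1296·x^2 - 1728·x^3)·Dx + (-46 - 48·x - 96·x^2)·Dx^2 + (-7 - 52·x - 144·x^2 - 192·x^3)·Dx^3  (order 3).
h: a_k = -4, 17, -24, 133/2, -280, 40563/40, …
ICs: h(0) = -4, h′(0) = 17, h′′(0) = -48.

f: a_k = -1, 0, 9/2, 0, -27/8, 0, …
g: a_k = -2, -4, 4, -8, 20, -56, …
L₀ := lclm(L_f,L_g); ord L₀ ≤ 2+1.
h=h₀': d/dx-closure on L₀ ⇒ L.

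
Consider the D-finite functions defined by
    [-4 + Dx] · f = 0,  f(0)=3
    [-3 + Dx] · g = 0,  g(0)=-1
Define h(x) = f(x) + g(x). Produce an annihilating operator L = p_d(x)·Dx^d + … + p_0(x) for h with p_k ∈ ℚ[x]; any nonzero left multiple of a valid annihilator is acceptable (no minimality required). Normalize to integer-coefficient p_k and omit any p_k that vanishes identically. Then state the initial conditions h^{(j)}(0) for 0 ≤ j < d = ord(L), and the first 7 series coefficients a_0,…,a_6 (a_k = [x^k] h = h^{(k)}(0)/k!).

L = 12 - 7·Dx + Dx^2  (order 2).
h: a_k = 2, 9, 39/2, 55/2, 229/8, 943/40, 3853/240, …
ICs: h(0) = 2, h′(0) = 9.

f: a_k = 3, 12, 24, 32, 32, 128/5, 256/15, …
g: a_k = -1, -3, -9/2, -9/2, -27/8, -81/40, -81/80, …
h₀=f+g: left-lcm gives L₀, ord ≤ 2.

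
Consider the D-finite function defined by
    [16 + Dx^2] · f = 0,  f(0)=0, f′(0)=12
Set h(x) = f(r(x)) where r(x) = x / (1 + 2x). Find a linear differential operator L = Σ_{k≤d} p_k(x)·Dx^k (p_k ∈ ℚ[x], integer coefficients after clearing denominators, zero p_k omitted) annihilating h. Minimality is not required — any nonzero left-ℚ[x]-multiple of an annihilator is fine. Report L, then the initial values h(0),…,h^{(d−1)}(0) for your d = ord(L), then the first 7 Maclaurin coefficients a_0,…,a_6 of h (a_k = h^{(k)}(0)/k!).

f: a_k = 0, 12, 0, -32, 0, 128/5, 0, …
Substitute x→r, Dx→(1/r')Dx; clear ⇒ L₀.
L = 16 + (4 + 24·x + 48·x^2 + 32·x^3)·Dx + (1 + 8·x + 24·x^2 + 32·x^3 + 16·x^4)·Dx^2  (order 2).
h: a_k = 0, 12, -24, 16, 96, -2752/5, 1920, …
ICs: h(0) = 0, h′(0) = 12.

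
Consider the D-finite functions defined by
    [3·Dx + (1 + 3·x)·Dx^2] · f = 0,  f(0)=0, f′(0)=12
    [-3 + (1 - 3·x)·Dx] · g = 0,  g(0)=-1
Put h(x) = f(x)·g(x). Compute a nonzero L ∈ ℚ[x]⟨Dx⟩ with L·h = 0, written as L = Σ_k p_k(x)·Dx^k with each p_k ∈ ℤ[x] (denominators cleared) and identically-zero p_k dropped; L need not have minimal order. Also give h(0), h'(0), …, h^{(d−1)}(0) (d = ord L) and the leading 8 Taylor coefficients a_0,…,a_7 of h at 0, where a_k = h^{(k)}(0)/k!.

L = 9 + (3 + 27·x)·Dx + (-1 + 9·x^2)·Dx^2  (order 2).
h: a_k = 0, -12, -18, -90, -189, -3807/5, -8991/5, -232551/35, …
ICs: h(0) = 0, h′(0) = -12.

f: a_k = 0, 12, -18, 36, -81, 972/5, -486, 8748/7, …
g: a_k = -1, -3, -9, -27, -81, -243, -729, -2187, …
Sym-product of L_f,L_g gives L₀ (≤ ord 2).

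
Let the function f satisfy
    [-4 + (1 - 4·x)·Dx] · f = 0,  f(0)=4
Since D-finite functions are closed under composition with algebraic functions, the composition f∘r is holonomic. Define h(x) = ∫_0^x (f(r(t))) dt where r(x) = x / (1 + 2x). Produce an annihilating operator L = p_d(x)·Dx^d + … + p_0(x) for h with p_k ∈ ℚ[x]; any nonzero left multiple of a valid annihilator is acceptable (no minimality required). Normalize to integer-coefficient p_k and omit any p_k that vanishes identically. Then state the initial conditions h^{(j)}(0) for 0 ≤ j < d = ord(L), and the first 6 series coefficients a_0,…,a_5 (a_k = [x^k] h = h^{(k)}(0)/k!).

L = 4·Dx + (-1 + 4·x^2)·Dx^2  (order 2).
h: a_k = 0, 4, 8, 32/3, 16, 128/5, …
ICs: h(0) = 0, h′(0) = 4.

f: a_k = 4, 16, 64, 256, 1024, 4096, …
f∘r: x↦r, Dx↦Dx/r' in L_f ⇒ L₀.
∫: right-multiply L₀ by Dx.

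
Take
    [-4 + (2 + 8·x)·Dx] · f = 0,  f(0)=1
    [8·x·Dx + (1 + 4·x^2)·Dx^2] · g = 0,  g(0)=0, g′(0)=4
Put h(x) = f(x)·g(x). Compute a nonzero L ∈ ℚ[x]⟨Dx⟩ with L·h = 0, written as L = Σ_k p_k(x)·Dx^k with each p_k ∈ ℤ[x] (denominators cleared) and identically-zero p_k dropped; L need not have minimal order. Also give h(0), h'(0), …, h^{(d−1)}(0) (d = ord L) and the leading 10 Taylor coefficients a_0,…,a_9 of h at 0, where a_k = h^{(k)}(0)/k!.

f: a_k = 1, 2, -2, 4, -10, 28, -84, 264, -858, 2860, …
g: a_k = 0, 4, 0, -16/3, 0, 64/5, 0, -256/7, 0, 1024/9, …
Product ⇒ symmetric product L₀, ord ≤ 2.
L = (12 - 16·x - 16·x^2) + (-4 - 8·x + 48·x^2 + 64·x^3)·Dx + (1 + 8·x + 20·x^2 + 32·x^3 + 64·x^4)·Dx^2  (order 2).
h: a_k = 0, 4, 8, -40/3, 16/3, -248/15, 1744/15, -36208/105, 92896/105, -184280/63, …
ICs: h(0) = 0, h′(0) = 4.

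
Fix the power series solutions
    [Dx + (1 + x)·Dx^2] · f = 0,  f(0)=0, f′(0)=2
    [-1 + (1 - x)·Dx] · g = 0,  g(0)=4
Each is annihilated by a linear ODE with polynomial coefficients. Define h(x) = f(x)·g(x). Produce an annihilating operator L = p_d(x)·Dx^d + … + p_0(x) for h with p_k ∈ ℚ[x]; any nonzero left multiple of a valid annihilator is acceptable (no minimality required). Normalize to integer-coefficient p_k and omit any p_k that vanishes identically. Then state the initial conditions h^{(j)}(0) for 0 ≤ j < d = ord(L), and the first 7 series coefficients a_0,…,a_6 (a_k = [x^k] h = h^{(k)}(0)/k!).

f: a_k = 0, 2, -1, 2/3, -1/2, 2/5, -1/3, …
g: a_k = 4, 4, 4, 4, 4, 4, 4, …
L₀ := L_f ⊗_s L_g (sym. prod.), ord ≤ 2.
L = 1 + (1 + 3·x)·Dx + (-1 + x^2)·Dx^2  (order 2).
h: a_k = 0, 8, 4, 20/3, 14/3, 94/15, 74/15, …
ICs: h(0) = 0, h′(0) = 8.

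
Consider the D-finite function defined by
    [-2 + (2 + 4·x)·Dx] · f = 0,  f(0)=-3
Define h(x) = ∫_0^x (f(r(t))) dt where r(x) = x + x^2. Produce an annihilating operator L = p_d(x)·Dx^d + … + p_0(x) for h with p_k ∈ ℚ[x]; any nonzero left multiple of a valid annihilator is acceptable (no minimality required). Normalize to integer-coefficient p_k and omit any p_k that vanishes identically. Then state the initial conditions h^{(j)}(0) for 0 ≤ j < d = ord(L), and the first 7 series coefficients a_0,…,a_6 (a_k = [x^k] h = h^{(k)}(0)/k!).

f: a_k = -3, -3, 3/2, -3/2, 15/8, -21/8, 63/16, …
f∘r: x↦r, Dx↦Dx/r' in L_f ⇒ L₀.
Integrate: L := L₀·Dx.
L = (-1 - 2·x)·Dx + (1 + 2·x + 2·x^2)·Dx^2  (order 2).
h: a_k = 0, -3, -3/2, -1/2, 3/8, -9/40, 1/16, …
ICs: h(0) = 0, h′(0) = -3.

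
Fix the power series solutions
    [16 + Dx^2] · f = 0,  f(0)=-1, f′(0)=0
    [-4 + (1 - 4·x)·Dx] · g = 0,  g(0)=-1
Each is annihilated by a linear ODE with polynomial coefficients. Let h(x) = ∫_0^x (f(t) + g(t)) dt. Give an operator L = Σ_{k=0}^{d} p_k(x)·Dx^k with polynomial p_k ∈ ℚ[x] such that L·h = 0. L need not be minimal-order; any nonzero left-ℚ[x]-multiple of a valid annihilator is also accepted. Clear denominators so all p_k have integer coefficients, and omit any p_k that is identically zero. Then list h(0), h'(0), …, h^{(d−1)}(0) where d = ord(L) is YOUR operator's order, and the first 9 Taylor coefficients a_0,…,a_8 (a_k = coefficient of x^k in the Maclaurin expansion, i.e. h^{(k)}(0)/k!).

f: a_k = -1, 0, 8, 0, -32/3, 0, 256/45, 0, -512/315, …
g: a_k = -1, -4, -16, -64, -256, -1024, -4096, -16384, -65536, …
h₀=f+g: left-lcm gives L₀, ord ≤ 3.
h=∫h₀ ⇒ L = L₀·Dx.
L = (-448 + 512·x - 1024·x^2)·Dx + (48 - 320·x + 768·x^2 - 1024·x^3)·Dx^2 + (-28 + 32·x - 64·x^2)·Dx^3 + (3 - 20·x + 48·x^2 - 64·x^3)·Dx^4  (order 4).
h: a_k = 0, -2, -2, -8/3, -16, -160/3, -512/3, -184064/315, -2048, …
ICs: h(0) = 0, h′(0) = -2, h′′(0) = -4, h′′′(0) = -16.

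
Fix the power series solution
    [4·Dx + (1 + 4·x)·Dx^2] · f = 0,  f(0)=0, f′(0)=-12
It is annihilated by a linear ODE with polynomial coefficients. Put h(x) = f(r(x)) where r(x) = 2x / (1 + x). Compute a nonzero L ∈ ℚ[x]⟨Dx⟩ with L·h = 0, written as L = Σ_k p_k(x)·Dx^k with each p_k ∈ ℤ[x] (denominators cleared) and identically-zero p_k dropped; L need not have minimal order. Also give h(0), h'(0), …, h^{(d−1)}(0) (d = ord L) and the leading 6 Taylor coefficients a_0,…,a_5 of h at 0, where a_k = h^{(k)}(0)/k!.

f: a_k = 0, -12, 24, -64, 192, -3072/5, …
Substitute x→r, Dx→(1/r')Dx; clear ⇒ L₀.
L = (10 + 18·x)·Dx + (1 + 10·x + 9·x^2)·Dx^2  (order 2).
h: a_k = 0, -24, 120, -728, 4920, -177144/5, …
ICs: h(0) = 0, h′(0) = -24.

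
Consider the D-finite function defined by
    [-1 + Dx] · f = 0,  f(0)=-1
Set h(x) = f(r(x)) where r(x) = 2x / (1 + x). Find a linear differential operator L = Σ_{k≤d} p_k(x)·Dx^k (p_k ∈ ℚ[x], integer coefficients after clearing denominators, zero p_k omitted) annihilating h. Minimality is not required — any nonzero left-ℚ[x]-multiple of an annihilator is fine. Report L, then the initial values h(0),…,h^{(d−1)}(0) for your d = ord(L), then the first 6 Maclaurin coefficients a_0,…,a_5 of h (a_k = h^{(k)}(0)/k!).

L = -2 + (1 + 2·x + x^2)·Dx  (order 1).
h: a_k = -1, -2, 0, 2/3, -2/3, 2/5, …
ICs: h(0) = -1.

f: a_k = -1, -1, -1/2, -1/6, -1/24, -1/120, …
h₀=f(r): pull back L_f along r ⇒ L₀.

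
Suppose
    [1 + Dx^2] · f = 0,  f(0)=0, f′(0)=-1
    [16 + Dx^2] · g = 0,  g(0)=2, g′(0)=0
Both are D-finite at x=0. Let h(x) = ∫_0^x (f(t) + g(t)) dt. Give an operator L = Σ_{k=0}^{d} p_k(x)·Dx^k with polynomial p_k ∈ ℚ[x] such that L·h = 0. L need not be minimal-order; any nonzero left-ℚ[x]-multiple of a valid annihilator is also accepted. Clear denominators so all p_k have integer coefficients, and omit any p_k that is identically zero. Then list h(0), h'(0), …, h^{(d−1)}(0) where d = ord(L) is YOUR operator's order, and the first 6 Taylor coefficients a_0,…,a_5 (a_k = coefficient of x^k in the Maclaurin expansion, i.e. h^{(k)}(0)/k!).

f: a_k = 0, -1, 0, 1/6, 0, -1/120, …
g: a_k = 2, 0, -16, 0, 64/3, 0, …
h₀=f+g: left-lcm gives L₀, ord ≤ 4.
Integrate: L := L₀·Dx.
L = 16·Dx + 17·Dx^3 + Dx^5  (order 5).
h: a_k = 0, 2, -1/2, -16/3, 1/24, 64/15, …
ICs: h(0) = 0, h′(0) = 2, h′′(0) = -1, h′′′(0) = -32, h′′′′(0) = 1.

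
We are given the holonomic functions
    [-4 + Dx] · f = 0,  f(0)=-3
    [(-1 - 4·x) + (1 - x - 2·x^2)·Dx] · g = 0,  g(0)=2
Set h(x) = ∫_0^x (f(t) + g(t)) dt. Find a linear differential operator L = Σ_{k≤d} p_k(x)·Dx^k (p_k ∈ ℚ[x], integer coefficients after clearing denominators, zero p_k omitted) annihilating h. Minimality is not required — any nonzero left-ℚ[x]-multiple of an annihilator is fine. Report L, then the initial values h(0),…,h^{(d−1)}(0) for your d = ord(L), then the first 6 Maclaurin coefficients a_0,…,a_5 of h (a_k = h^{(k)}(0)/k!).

L = (8 + 192·x^2 + 128·x^3)·Dx + (10 - 44·x - 72·x^2 + 64·x^3 + 64·x^4)·Dx^2 + (-3 + 11·x + 6·x^2 - 24·x^3 - 16·x^4)·Dx^3  (order 3).
h: a_k = 0, -1, -5, -6, -11/2, -2, …
ICs: h(0) = 0, h′(0) = -1, h′′(0) = -10.

f: a_k = -3, -12, -24, -32, -32, -128/5, …
g: a_k = 2, 2, 6, 10, 22, 42, …
Sum ⇒ L₀ = lclm(L_f,L_g) in ℚ(x)⟨Dx⟩.
Integrate: L := L₀·Dx.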